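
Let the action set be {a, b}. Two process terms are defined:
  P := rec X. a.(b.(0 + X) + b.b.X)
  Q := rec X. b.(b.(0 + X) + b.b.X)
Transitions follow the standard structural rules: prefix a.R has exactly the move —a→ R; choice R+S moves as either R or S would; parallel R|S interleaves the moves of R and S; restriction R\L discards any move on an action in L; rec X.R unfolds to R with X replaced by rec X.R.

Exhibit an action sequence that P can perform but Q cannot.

a

P's transition system — 4 states:
  u0 = rec X. a.(b.(0 + X) + b.b.X) → --a--▸ u1
  u1 = b.(0 + (rec X. a.(b.(0 + X) + b.b.X))) + b.b.(rec X. a.(b.(0 + X) + b.b.X)) → --b--▸ u2, --b--▸ u3
  u2 = 0 + (rec X. a.(b.(0 + X) + b.b.X)) → --a--▸ u1
  u3 = b.(rec X. a.(b.(0 + X) + b.b.X)) → --b--▸ u0
Q's transition system — 4 states:
  v0 = rec X. b.(b.(0 + X) + b.b.X) → --b--▸ v1
  v1 = b.(0 + (rec X. b.(b.(0 + X) + b.b.X))) + b.b.(rec X. b.(b.(0 + X) + b.b.X)) → --b--▸ v2, --b--▸ v3
  v2 = 0 + (rec X. b.(b.(0 + X) + b.b.X)) → --b--▸ v1
  v3 = b.(rec X. b.(b.(0 + X) + b.b.X)) → --b--▸ v0
Run σ = ⟨a⟩ on P: start {u0}
  [1] a ⇒ {u1}
  ✓ P
Run σ = ⟨a⟩ on Q: start {v0}
  [1] a ⇒ no successor for Q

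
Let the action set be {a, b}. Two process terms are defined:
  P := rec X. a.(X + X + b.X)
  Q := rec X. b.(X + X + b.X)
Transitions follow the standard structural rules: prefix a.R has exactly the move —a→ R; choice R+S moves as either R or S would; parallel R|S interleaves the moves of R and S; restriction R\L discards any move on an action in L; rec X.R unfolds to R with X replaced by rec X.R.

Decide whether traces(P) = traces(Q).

trace-distinct — witness ⟨a⟩

P's transition system — 2 states:
  s0 = rec X. a.(X + X + b.X) has moves =a=> s1
  s1 = (rec X. a.(X + X + b.X)) + (rec X. a.(X + X + b.X)) + b.(rec X. a.(X + X + b.X)) has moves =a=> s1, =b=> s0
Q's transition system — 2 states:
  t0 = rec X. b.(X + X + b.X) has moves =b=> t1
  t1 = (rec X. b.(X + X + b.X)) + (rec X. b.(X + X + b.X)) + b.(rec X. b.(X + X + b.X)) has moves =b=> t0, =b=> t1
Run σ = ⟨a⟩ on P: start {s0}
  after a @ step 1: {s1}
  ✓ P
Run σ = ⟨a⟩ on Q: start {t0}
  after a @ step 1: no successor for Q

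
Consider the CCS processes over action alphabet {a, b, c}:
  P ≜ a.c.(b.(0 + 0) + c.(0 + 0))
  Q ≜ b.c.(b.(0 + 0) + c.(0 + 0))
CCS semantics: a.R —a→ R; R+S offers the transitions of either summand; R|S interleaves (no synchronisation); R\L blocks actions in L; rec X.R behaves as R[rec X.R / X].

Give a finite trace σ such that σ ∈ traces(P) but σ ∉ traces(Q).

a

LTS(P): 4 reachable states
  p0 = a.c.(b.(0 + 0) + c.(0 + 0)) has moves --a--▸ p1
  p1 = c.(b.(0 + 0) + c.(0 + 0)) has moves --c--▸ p2
  p2 = b.(0 + 0) + c.(0 + 0) has moves --b--▸ p3, --c--▸ p3
  p3 = 0 + 0 has moves ∅
LTS(Q): 4 reachable states
  q0 = b.c.(b.(0 + 0) + c.(0 + 0)) has moves --b--▸ q1
  q1 = c.(b.(0 + 0) + c.(0 + 0)) has moves --c--▸ q2
  q2 = b.(0 + 0) + c.(0 + 0) has moves --b--▸ q3, --c--▸ q3
  q3 = 0 + 0 has moves ∅
Executing a from P (initial set {p0}):
  [1] a ⇒ {p1}
  ✓ P
Executing a from Q (initial set {q0}):
  [1] a ⇒ ∅  — Q cannot continue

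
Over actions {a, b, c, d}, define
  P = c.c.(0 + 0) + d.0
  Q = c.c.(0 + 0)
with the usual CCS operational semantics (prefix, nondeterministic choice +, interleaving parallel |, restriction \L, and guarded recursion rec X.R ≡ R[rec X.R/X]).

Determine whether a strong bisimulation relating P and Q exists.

P ≁ Q

LTS(P): 4 reachable states
  s0 = c.c.(0 + 0) + d.0 | —c→ s1, —d→ s2
  s1 = c.(0 + 0) | —c→ s3
  s2 = 0 | deadlocked
  s3 = 0 + 0 | deadlocked
LTS(Q): 3 reachable states
  t0 = c.c.(0 + 0) | —c→ t1
  t1 = c.(0 + 0) | —c→ t2
  t2 = 0 + 0 | deadlocked
Partition-refinement fixed point:
  B0 = {s0}
  B1 = {s2, s3, t2}
  B2 = {s1, t1}
  B3 = {t0}
s0 ∈ B0, t0 ∈ B3 → different blocks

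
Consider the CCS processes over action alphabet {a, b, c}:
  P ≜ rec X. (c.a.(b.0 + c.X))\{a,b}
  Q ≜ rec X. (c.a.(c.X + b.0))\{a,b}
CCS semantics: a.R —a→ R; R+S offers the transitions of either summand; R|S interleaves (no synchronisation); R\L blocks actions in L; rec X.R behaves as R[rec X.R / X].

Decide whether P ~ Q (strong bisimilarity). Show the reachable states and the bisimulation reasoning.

YES

LTS(P): 2 reachable states
  s0 = rec X. (c.a.(b.0 + c.X))\{a,b} has moves =c=> s1
  s1 = (a.(b.0 + c.(rec X. (c.a.(b.0 + c.X))\{a,b})))\{a,b} has moves (no moves)
LTS(Q): 2 reachable states
  t0 = rec X. (c.a.(c.X + b.0))\{a,b} has moves =c=> t1
  t1 = (a.(c.(rec X. (c.a.(c.X + b.0))\{a,b}) + b.0))\{a,b} has moves (no moves)
Bisimilarity quotient blocks:
  B0 = {s0, t0}
  B1 = {s1, t1}
s0 ∈ B0, t0 ∈ B0 → same block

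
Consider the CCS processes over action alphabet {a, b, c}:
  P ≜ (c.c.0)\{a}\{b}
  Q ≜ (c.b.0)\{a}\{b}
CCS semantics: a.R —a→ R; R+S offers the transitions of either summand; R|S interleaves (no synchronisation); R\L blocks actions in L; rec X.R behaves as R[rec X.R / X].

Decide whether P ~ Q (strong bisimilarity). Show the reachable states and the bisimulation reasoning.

P ≁ Q

LTS(P): 3 reachable states
  s0 = (c.c.0)\{a}\{b} | -c-> s1
  s1 = (c.0)\{a}\{b} | -c-> s2
  s2 = 0\{a}\{b} | ·
LTS(Q): 2 reachable states
  t0 = (c.b.0)\{a}\{b} | -c-> t1
  t1 = (b.0)\{a}\{b} | ·
Bisimilarity quotient blocks:
  B0 = {s0}
  B1 = {s1, t0}
  B2 = {s2, t1}
s0 ∈ B0, t0 ∈ B1 → different blocks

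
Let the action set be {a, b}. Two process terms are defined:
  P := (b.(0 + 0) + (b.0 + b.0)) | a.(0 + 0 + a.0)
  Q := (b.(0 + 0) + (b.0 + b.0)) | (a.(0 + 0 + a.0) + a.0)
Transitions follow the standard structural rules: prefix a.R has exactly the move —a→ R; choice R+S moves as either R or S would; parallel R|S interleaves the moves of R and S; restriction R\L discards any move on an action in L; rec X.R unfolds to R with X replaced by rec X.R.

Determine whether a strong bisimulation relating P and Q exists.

NO

Reachable graph of P (9 states):
  p0 = (b.(0 + 0) + (b.0 + b.0)) | a.(0 + 0 + a.0) ⊢ --a--▸ p1, --b--▸ p2, --b--▸ p3
  p1 = (b.(0 + 0) + (b.0 + b.0)) | (0 + 0 + a.0) ⊢ --a--▸ p4, --b--▸ p5, --b--▸ p6
  p2 = (0 + 0) | a.(0 + 0 + a.0) ⊢ --a--▸ p5
  p3 = 0 | a.(0 + 0 + a.0) ⊢ --a--▸ p6
  p4 = (b.(0 + 0) + (b.0 + b.0)) | 0 ⊢ --b--▸ p7, --b--▸ p8
  p5 = (0 + 0) | (0 + 0 + a.0) ⊢ --a--▸ p7
  p6 = 0 | (0 + 0 + a.0) ⊢ --a--▸ p8
  p7 = (0 + 0) | 0 ⊢ deadlocked
  p8 = 0 | 0 ⊢ deadlocked
Reachable graph of Q (9 states):
  q0 = (b.(0 + 0) + (b.0 + b.0)) | (a.(0 + 0 + a.0) + a.0) ⊢ --a--▸ q1, --a--▸ q2, --b--▸ q3, --b--▸ q4
  q1 = (b.(0 + 0) + (b.0 + b.0)) | (0 + 0 + a.0) ⊢ --a--▸ q2, --b--▸ q5, --b--▸ q6
  q2 = (b.(0 + 0) + (b.0 + b.0)) | 0 ⊢ --b--▸ q7, --b--▸ q8
  q3 = (0 + 0) | (a.(0 + 0 + a.0) + a.0) ⊢ --a--▸ q5, --a--▸ q7
  q4 = 0 | (a.(0 + 0 + a.0) + a.0) ⊢ --a--▸ q6, --a--▸ q8
  q5 = (0 + 0) | (0 + 0 + a.0) ⊢ --a--▸ q7
  q6 = 0 | (0 + 0 + a.0) ⊢ --a--▸ q8
  q7 = (0 + 0) | 0 ⊢ deadlocked
  q8 = 0 | 0 ⊢ deadlocked
Coarsest stable partition (strong bisimilarity classes):
  B0 = {p0}
  B1 = {p1, q1}
  B2 = {p5, p6, q5, q6}
  B3 = {p7, p8, q7, q8}
  B4 = {p4, q2}
  B5 = {p2, p3}
  B6 = {q0}
  B7 = {q3, q4}
p0 ∈ B0, q0 ∈ B6 → different blocks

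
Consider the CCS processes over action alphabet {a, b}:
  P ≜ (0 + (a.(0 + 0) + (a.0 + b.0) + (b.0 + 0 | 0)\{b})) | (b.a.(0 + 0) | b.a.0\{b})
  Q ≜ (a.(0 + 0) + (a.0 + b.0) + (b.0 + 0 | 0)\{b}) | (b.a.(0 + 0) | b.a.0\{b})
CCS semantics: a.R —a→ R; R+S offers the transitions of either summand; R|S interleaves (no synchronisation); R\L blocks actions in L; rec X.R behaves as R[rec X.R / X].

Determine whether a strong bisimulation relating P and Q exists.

P's transition system — 27 states:
  m0 = (0 + (a.(0 + 0) + (a.0 + b.0) + (b.0 + 0 | 0)\{b})) | (b.a.(0 + 0) | b.a.0\{b}) | —a→ m1, —a→ m2, —b→ m2, —b→ m3, —b→ m4
  m1 = (0 + 0) | (b.a.(0 + 0) | b.a.0\{b}) | —b→ m5, —b→ m6
  m2 = 0 | (b.a.(0 + 0) | b.a.0\{b}) | —b→ m7, —b→ m8
  m3 = (0 + (a.(0 + 0) + (a.0 + b.0) + (b.0 + 0 | 0)\{b})) | (a.(0 + 0) | b.a.0\{b}) | —a→ m5, —a→ m7, —a→ m9, —b→ m10, —b→ m7
  m4 = (0 + (a.(0 + 0) + (a.0 + b.0) + (b.0 + 0 | 0)\{b})) | (b.a.(0 + 0) | a.0\{b}) | —a→ m11, —a→ m6, —a→ m8, —b→ m10, —b→ m8
  m5 = (0 + 0) | (a.(0 + 0) | b.a.0\{b}) | —a→ m12, —b→ m13
  m6 = (0 + 0) | (b.a.(0 + 0) | a.0\{b}) | —a→ m14, —b→ m13
  m7 = 0 | (a.(0 + 0) | b.a.0\{b}) | —a→ m15, —b→ m16
  m8 = 0 | (b.a.(0 + 0) | a.0\{b}) | —a→ m17, —b→ m16
  m9 = (0 + (a.(0 + 0) + (a.0 + b.0) + (b.0 + 0 | 0)\{b})) | ((0 + 0) | b.a.0\{b}) | —a→ m12, —a→ m15, —b→ m15, —b→ m18
  m10 = (0 + (a.(0 + 0) + (a.0 + b.0) + (b.0 + 0 | 0)\{b})) | (a.(0 + 0) | a.0\{b}) | —a→ m13, —a→ m16, —a→ m18, —a→ m19, —b→ m16
  m11 = (0 + (a.(0 + 0) + (a.0 + b.0) + (b.0 + 0 | 0)\{b})) | (b.a.(0 + 0) | 0\{b}) | —a→ m14, —a→ m17, —b→ m17, —b→ m19
  m12 = (0 + 0) | ((0 + 0) | b.a.0\{b}) | —b→ m20
  m13 = (0 + 0) | (a.(0 + 0) | a.0\{b}) | —a→ m20, —a→ m21
  m14 = (0 + 0) | (b.a.(0 + 0) | 0\{b}) | —b→ m21
  m15 = 0 | ((0 + 0) | b.a.0\{b}) | —b→ m22
  m16 = 0 | (a.(0 + 0) | a.0\{b}) | —a→ m22, —a→ m23
  m17 = 0 | (b.a.(0 + 0) | 0\{b}) | —b→ m23
  m18 = (0 + (a.(0 + 0) + (a.0 + b.0) + (b.0 + 0 | 0)\{b})) | ((0 + 0) | a.0\{b}) | —a→ m20, —a→ m22, —a→ m24, —b→ m22
  m19 = (0 + (a.(0 + 0) + (a.0 + b.0) + (b.0 + 0 | 0)\{b})) | (a.(0 + 0) | 0\{b}) | —a→ m21, —a→ m23, —a→ m24, —b→ m23
  m20 = (0 + 0) | ((0 + 0) | a.0\{b}) | —a→ m25
  m21 = (0 + 0) | (a.(0 + 0) | 0\{b}) | —a→ m25
  m22 = 0 | ((0 + 0) | a.0\{b}) | —a→ m26
  m23 = 0 | (a.(0 + 0) | 0\{b}) | —a→ m26
  m24 = (0 + (a.(0 + 0) + (a.0 + b.0) + (b.0 + 0 | 0)\{b})) | ((0 + 0) | 0\{b}) | —a→ m25, —a→ m26, —b→ m26
  m25 = (0 + 0) | ((0 + 0) | 0\{b}) | deadlocked
  m26 = 0 | ((0 + 0) | 0\{b}) | deadlocked
Q's transition system — 27 states:
  n0 = (a.(0 + 0) + (a.0 + b.0) + (b.0 + 0 | 0)\{b}) | (b.a.(0 + 0) | b.a.0\{b}) | —a→ n1, —a→ n2, —b→ n2, —b→ n3, —b→ n4
  n1 = (0 + 0) | (b.a.(0 + 0) | b.a.0\{b}) | —b→ n5, —b→ n6
  n2 = 0 | (b.a.(0 + 0) | b.a.0\{b}) | —b→ n7, —b→ n8
  n3 = (a.(0 + 0) + (a.0 + b.0) + (b.0 + 0 | 0)\{b}) | (a.(0 + 0) | b.a.0\{b}) | —a→ n5, —a→ n7, —a→ n9, —b→ n10, —b→ n7
  n4 = (a.(0 + 0) + (a.0 + b.0) + (b.0 + 0 | 0)\{b}) | (b.a.(0 + 0) | a.0\{b}) | —a→ n11, —a→ n6, —a→ n8, —b→ n10, —b→ n8
  n5 = (0 + 0) | (a.(0 + 0) | b.a.0\{b}) | —a→ n12, —b→ n13
  n6 = (0 + 0) | (b.a.(0 + 0) | a.0\{b}) | —a→ n14, —b→ n13
  n7 = 0 | (a.(0 + 0) | b.a.0\{b}) | —a→ n15, —b→ n16
  n8 = 0 | (b.a.(0 + 0) | a.0\{b}) | —a→ n17, —b→ n16
  n9 = (a.(0 + 0) + (a.0 + b.0) + (b.0 + 0 | 0)\{b}) | ((0 + 0) | b.a.0\{b}) | —a→ n12, —a→ n15, —b→ n15, —b→ n18
  n10 = (a.(0 + 0) + (a.0 + b.0) + (b.0 + 0 | 0)\{b}) | (a.(0 + 0) | a.0\{b}) | —a→ n13, —a→ n16, —a→ n18, —a→ n19, —b→ n16
  n11 = (a.(0 + 0) + (a.0 + b.0) + (b.0 + 0 | 0)\{b}) | (b.a.(0 + 0) | 0\{b}) | —a→ n14, —a→ n17, —b→ n17, —b→ n19
  n12 = (0 + 0) | ((0 + 0) | b.a.0\{b}) | —b→ n20
  n13 = (0 + 0) | (a.(0 + 0) | a.0\{b}) | —a→ n20, —a→ n21
  n14 = (0 + 0) | (b.a.(0 + 0) | 0\{b}) | —b→ n21
  n15 = 0 | ((0 + 0) | b.a.0\{b}) | —b→ n22
  n16 = 0 | (a.(0 + 0) | a.0\{b}) | —a→ n22, —a→ n23
  n17 = 0 | (b.a.(0 + 0) | 0\{b}) | —b→ n23
  n18 = (a.(0 + 0) + (a.0 + b.0) + (b.0 + 0 | 0)\{b}) | ((0 + 0) | a.0\{b}) | —a→ n20, —a→ n22, —a→ n24, —b→ n22
  n19 = (a.(0 + 0) + (a.0 + b.0) + (b.0 + 0 | 0)\{b}) | (a.(0 + 0) | 0\{b}) | —a→ n21, —a→ n23, —a→ n24, —b→ n23
  n20 = (0 + 0) | ((0 + 0) | a.0\{b}) | —a→ n25
  n21 = (0 + 0) | (a.(0 + 0) | 0\{b}) | —a→ n25
  n22 = 0 | ((0 + 0) | a.0\{b}) | —a→ n26
  n23 = 0 | (a.(0 + 0) | 0\{b}) | —a→ n26
  n24 = (a.(0 + 0) + (a.0 + b.0) + (b.0 + 0 | 0)\{b}) | ((0 + 0) | 0\{b}) | —a→ n25, —a→ n26, —b→ n26
  n25 = (0 + 0) | ((0 + 0) | 0\{b}) | deadlocked
  n26 = 0 | ((0 + 0) | 0\{b}) | deadlocked
Bisimilarity quotient blocks:
  B0 = {m0, n0}
  B1 = {m1, m2, n1, n2}
  B2 = {m5, m6, m7, m8, n5, n6, n7, n8}
  B3 = {m12, m14, m15, m17, n12, n14, n15, n17}
  B4 = {m20, m21, m22, m23, n20, n21, n22, n23}
  B5 = {m25, m26, n25, n26}
  B6 = {m13, m16, n13, n16}
  B7 = {m3, m4, n3, n4}
  B8 = {m10, n10}
  B9 = {m18, m19, n18, n19}
  B10 = {m24, n24}
  B11 = {m11, m9, n11, n9}
m0 ∈ B0, n0 ∈ B0 → same block

YES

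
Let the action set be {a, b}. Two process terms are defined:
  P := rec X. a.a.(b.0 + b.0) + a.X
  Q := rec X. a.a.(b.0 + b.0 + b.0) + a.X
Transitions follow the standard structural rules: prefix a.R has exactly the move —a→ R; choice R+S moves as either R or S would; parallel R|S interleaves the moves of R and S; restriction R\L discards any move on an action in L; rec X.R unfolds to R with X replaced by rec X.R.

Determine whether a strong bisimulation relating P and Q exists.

P ~ Q

P's transition system — 4 states:
  m0 = rec X. a.a.(b.0 + b.0) + a.X | —a→ m0, —a→ m1
  m1 = a.(b.0 + b.0) | —a→ m2
  m2 = b.0 + b.0 | —b→ m3
  m3 = 0 | ∅
Q's transition system — 4 states:
  n0 = rec X. a.a.(b.0 + b.0 + b.0) + a.X | —a→ n0, —a→ n1
  n1 = a.(b.0 + b.0 + b.0) | —a→ n2
  n2 = b.0 + b.0 + b.0 | —b→ n3
  n3 = 0 | ∅
Bisimilarity quotient blocks:
  B0 = {m0, n0}
  B1 = {m1, n1}
  B2 = {m2, n2}
  B3 = {m3, n3}
m0 ∈ B0, n0 ∈ B0 → same block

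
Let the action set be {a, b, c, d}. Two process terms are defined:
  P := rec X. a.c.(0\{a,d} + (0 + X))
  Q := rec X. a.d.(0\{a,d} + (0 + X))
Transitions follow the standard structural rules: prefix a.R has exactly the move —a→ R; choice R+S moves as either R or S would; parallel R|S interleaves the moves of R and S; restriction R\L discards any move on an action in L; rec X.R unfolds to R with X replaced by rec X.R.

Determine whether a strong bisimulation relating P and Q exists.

LTS(P): 3 reachable states
  p0 = rec X. a.c.(0\{a,d} + (0 + X)) :: —a→ p1
  p1 = c.(0\{a,d} + (0 + (rec X. a.c.(0\{a,d} + (0 + X))))) :: —c→ p2
  p2 = 0\{a,d} + (0 + (rec X. a.c.(0\{a,d} + (0 + X)))) :: —a→ p1
LTS(Q): 3 reachable states
  q0 = rec X. a.d.(0\{a,d} + (0 + X)) :: —a→ q1
  q1 = d.(0\{a,d} + (0 + (rec X. a.d.(0\{a,d} + (0 + X))))) :: —d→ q2
  q2 = 0\{a,d} + (0 + (rec X. a.d.(0\{a,d} + (0 + X)))) :: —a→ q1
Bisimilarity quotient blocks:
  B0 = {p0, p2}
  B1 = {p1}
  B2 = {q0, q2}
  B3 = {q1}
p0 ∈ B0, q0 ∈ B2 → different blocks

NO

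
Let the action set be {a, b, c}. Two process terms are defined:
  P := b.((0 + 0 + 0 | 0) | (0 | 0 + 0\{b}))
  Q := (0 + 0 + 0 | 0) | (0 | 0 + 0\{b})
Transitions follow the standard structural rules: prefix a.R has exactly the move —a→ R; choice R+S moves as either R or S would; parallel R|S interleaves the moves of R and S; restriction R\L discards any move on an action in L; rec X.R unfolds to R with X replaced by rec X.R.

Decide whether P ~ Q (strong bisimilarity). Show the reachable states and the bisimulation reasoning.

P ≁ Q

LTS(P): 2 reachable states
  s0 = b.((0 + 0 + 0 | 0) | (0 | 0 + 0\{b})) has moves —b→ s1
  s1 = (0 + 0 + 0 | 0) | (0 | 0 + 0\{b}) has moves ∅
LTS(Q): 1 reachable states
  t0 = (0 + 0 + 0 | 0) | (0 | 0 + 0\{b}) has moves ∅
Bisimilarity quotient blocks:
  B0 = {s0}
  B1 = {s1, t0}
s0 ∈ B0, t0 ∈ B1 → different blocks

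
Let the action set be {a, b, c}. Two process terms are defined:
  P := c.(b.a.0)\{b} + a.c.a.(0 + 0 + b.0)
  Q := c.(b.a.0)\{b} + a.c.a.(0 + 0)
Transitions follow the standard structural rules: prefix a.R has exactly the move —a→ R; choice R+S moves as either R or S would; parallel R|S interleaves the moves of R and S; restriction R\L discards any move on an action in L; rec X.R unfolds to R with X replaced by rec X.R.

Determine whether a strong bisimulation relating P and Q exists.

Reachable graph of P (6 states):
  m0 = c.(b.a.0)\{b} + a.c.a.(0 + 0 + b.0) has moves --a--▸ m1, --c--▸ m2
  m1 = c.a.(0 + 0 + b.0) has moves --c--▸ m3
  m2 = (b.a.0)\{b} has moves ·
  m3 = a.(0 + 0 + b.0) has moves --a--▸ m4
  m4 = 0 + 0 + b.0 has moves --b--▸ m5
  m5 = 0 has moves ·
Reachable graph of Q (5 states):
  n0 = c.(b.a.0)\{b} + a.c.a.(0 + 0) has moves --a--▸ n1, --c--▸ n2
  n1 = c.a.(0 + 0) has moves --c--▸ n3
  n2 = (b.a.0)\{b} has moves ·
  n3 = a.(0 + 0) has moves --a--▸ n4
  n4 = 0 + 0 has moves ·
Coarsest stable partition (strong bisimilarity classes):
  B0 = {m0}
  B1 = {m1}
  B2 = {m3}
  B3 = {m4}
  B4 = {m2, m5, n2, n4}
  B5 = {n0}
  B6 = {n1}
  B7 = {n3}
m0 ∈ B0, n0 ∈ B5 → different blocks

not bisimilar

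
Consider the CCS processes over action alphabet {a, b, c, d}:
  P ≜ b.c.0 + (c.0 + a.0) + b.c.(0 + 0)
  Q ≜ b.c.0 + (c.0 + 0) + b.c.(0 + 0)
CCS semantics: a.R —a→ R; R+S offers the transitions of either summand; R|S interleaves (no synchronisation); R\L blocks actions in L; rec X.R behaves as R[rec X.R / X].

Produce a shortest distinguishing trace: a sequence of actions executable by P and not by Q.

a

Reachable graph of P (5 states):
  s0 = b.c.0 + (c.0 + a.0) + b.c.(0 + 0) | ··a··> s1, ··b··> s2, ··b··> s3, ··c··> s1
  s1 = 0 | stopped
  s2 = c.(0 + 0) | ··c··> s4
  s3 = c.0 | ··c··> s1
  s4 = 0 + 0 | stopped
Reachable graph of Q (5 states):
  t0 = b.c.0 + (c.0 + 0) + b.c.(0 + 0) | ··b··> t1, ··b··> t2, ··c··> t3
  t1 = c.(0 + 0) | ··c··> t4
  t2 = c.0 | ··c··> t3
  t3 = 0 | stopped
  t4 = 0 + 0 | stopped
Run σ = ⟨a⟩ on P: start {s0}
  step 1 (a): {s1}
  — P admits the full trace.
Run σ = ⟨a⟩ on Q: start {t0}
  step 1 (a): ∅ (Q stuck)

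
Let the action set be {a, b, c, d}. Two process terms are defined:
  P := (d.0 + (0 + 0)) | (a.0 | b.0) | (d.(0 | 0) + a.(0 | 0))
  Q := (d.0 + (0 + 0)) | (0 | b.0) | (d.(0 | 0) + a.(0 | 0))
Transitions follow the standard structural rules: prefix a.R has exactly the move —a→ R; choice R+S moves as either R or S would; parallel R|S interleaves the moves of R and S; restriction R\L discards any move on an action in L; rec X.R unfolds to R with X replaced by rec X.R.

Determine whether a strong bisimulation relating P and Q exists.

LTS(P): 16 reachable states
  u0 = (d.0 + (0 + 0)) | (a.0 | b.0) | (d.(0 | 0) + a.(0 | 0)) ⊢ ··a··> u1, ··a··> u2, ··b··> u3, ··d··> u2, ··d··> u4
  u1 = (d.0 + (0 + 0)) | (0 | b.0) | (d.(0 | 0) + a.(0 | 0)) ⊢ ··a··> u5, ··b··> u6, ··d··> u5, ··d··> u7
  u2 = (d.0 + (0 + 0)) | (a.0 | b.0) | (0 | 0) ⊢ ··a··> u5, ··b··> u8, ··d··> u9
  u3 = (d.0 + (0 + 0)) | (a.0 | 0) | (d.(0 | 0) + a.(0 | 0)) ⊢ ··a··> u6, ··a··> u8, ··d··> u10, ··d··> u8
  u4 = 0 | (a.0 | b.0) | (d.(0 | 0) + a.(0 | 0)) ⊢ ··a··> u7, ··a··> u9, ··b··> u10, ··d··> u9
  u5 = (d.0 + (0 + 0)) | (0 | b.0) | (0 | 0) ⊢ ··b··> u11, ··d··> u12
  u6 = (d.0 + (0 + 0)) | (0 | 0) | (d.(0 | 0) + a.(0 | 0)) ⊢ ··a··> u11, ··d··> u11, ··d··> u13
  u7 = 0 | (0 | b.0) | (d.(0 | 0) + a.(0 | 0)) ⊢ ··a··> u12, ··b··> u13, ··d··> u12
  u8 = (d.0 + (0 + 0)) | (a.0 | 0) | (0 | 0) ⊢ ··a··> u11, ··d··> u14
  u9 = 0 | (a.0 | b.0) | (0 | 0) ⊢ ··a··> u12, ··b··> u14
  u10 = 0 | (a.0 | 0) | (d.(0 | 0) + a.(0 | 0)) ⊢ ··a··> u13, ··a··> u14, ··d··> u14
  u11 = (d.0 + (0 + 0)) | (0 | 0) | (0 | 0) ⊢ ··d··> u15
  u12 = 0 | (0 | b.0) | (0 | 0) ⊢ ··b··> u15
  u13 = 0 | (0 | 0) | (d.(0 | 0) + a.(0 | 0)) ⊢ ··a··> u15, ··d··> u15
  u14 = 0 | (a.0 | 0) | (0 | 0) ⊢ ··a··> u15
  u15 = 0 | (0 | 0) | (0 | 0) ⊢ ·
LTS(Q): 8 reachable states
  v0 = (d.0 + (0 + 0)) | (0 | b.0) | (d.(0 | 0) + a.(0 | 0)) ⊢ ··a··> v1, ··b··> v2, ··d··> v1, ··d··> v3
  v1 = (d.0 + (0 + 0)) | (0 | b.0) | (0 | 0) ⊢ ··b··> v4, ··d··> v5
  v2 = (d.0 + (0 + 0)) | (0 | 0) | (d.(0 | 0) + a.(0 | 0)) ⊢ ··a··> v4, ··d··> v4, ··d··> v6
  v3 = 0 | (0 | b.0) | (d.(0 | 0) + a.(0 | 0)) ⊢ ··a··> v5, ··b··> v6, ··d··> v5
  v4 = (d.0 + (0 + 0)) | (0 | 0) | (0 | 0) ⊢ ··d··> v7
  v5 = 0 | (0 | b.0) | (0 | 0) ⊢ ··b··> v7
  v6 = 0 | (0 | 0) | (d.(0 | 0) + a.(0 | 0)) ⊢ ··a··> v7, ··d··> v7
  v7 = 0 | (0 | 0) | (0 | 0) ⊢ ·
Partition-refinement fixed point:
  B0 = {u0}
  B1 = {u4}
  B2 = {u9}
  B3 = {u12, v5}
  B4 = {u15, v7}
  B5 = {u14}
  B6 = {u7, v3}
  B7 = {u13, v6}
  B8 = {u10}
  B9 = {u3}
  B10 = {u6, v2}
  B11 = {u11, v4}
  B12 = {u8}
  B13 = {u1, v0}
  B14 = {u5, v1}
  B15 = {u2}
u0 ∈ B0, v0 ∈ B13 → different blocks

P ≁ Q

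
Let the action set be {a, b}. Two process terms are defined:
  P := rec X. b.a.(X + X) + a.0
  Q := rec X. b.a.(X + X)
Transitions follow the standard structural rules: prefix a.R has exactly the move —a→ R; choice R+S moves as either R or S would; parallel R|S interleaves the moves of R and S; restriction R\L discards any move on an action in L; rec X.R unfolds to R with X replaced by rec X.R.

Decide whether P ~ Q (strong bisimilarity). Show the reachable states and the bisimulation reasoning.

P ≁ Q

Reachable graph of P (4 states):
  s0 = rec X. b.a.(X + X) + a.0 has moves =a=> s1, =b=> s2
  s1 = 0 has moves ∅
  s2 = a.((rec X. b.a.(X + X) + a.0) + (rec X. b.a.(X + X) + a.0)) has moves =a=> s3
  s3 = (rec X. b.a.(X + X) + a.0) + (rec X. b.a.(X + X) + a.0) has moves =a=> s1, =b=> s2
Reachable graph of Q (3 states):
  t0 = rec X. b.a.(X + X) has moves =b=> t1
  t1 = a.((rec X. b.a.(X + X)) + (rec X. b.a.(X + X))) has moves =a=> t2
  t2 = (rec X. b.a.(X + X)) + (rec X. b.a.(X + X)) has moves =b=> t1
Bisimilarity quotient blocks:
  B0 = {s0, s3}
  B1 = {s1}
  B2 = {s2}
  B3 = {t0, t2}
  B4 = {t1}
s0 ∈ B0, t0 ∈ B3 → different blocks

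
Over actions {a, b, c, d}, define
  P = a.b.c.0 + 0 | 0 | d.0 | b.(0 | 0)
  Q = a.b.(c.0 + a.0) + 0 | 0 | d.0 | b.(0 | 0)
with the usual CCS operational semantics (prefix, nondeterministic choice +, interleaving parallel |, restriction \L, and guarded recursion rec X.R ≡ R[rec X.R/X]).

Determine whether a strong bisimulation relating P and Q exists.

P ≁ Q

LTS(P): 7 reachable states
  u0 = a.b.c.0 + 0 | 0 | d.0 | b.(0 | 0) ⊢ ··a··> u1, ··b··> u2, ··d··> u3
  u1 = b.c.0 ⊢ ··b··> u4
  u2 = 0 | 0 | d.0 | (0 | 0) ⊢ ··d··> u5
  u3 = 0 | 0 | 0 | b.(0 | 0) ⊢ ··b··> u5
  u4 = c.0 ⊢ ··c··> u6
  u5 = 0 | 0 | 0 | (0 | 0) ⊢ ∅
  u6 = 0 ⊢ ∅
LTS(Q): 7 reachable states
  v0 = a.b.(c.0 + a.0) + 0 | 0 | d.0 | b.(0 | 0) ⊢ ··a··> v1, ··b··> v2, ··d··> v3
  v1 = b.(c.0 + a.0) ⊢ ··b··> v4
  v2 = 0 | 0 | d.0 | (0 | 0) ⊢ ··d··> v5
  v3 = 0 | 0 | 0 | b.(0 | 0) ⊢ ··b··> v5
  v4 = c.0 + a.0 ⊢ ··a··> v6, ··c··> v6
  v5 = 0 | 0 | 0 | (0 | 0) ⊢ ∅
  v6 = 0 ⊢ ∅
Bisimilarity quotient blocks:
  B0 = {u0}
  B1 = {u2, v2}
  B2 = {u5, u6, v5, v6}
  B3 = {u3, v3}
  B4 = {u1}
  B5 = {u4}
  B6 = {v0}
  B7 = {v1}
  B8 = {v4}
u0 ∈ B0, v0 ∈ B6 → different blocks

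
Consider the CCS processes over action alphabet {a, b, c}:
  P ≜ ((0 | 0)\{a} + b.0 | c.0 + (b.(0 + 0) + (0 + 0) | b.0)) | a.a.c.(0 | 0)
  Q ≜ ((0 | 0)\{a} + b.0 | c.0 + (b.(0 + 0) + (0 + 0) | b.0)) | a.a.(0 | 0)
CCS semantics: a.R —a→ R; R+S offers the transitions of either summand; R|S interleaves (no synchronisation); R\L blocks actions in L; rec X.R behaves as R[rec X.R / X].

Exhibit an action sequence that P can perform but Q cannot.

aacc

P's transition system — 24 states:
  u0 = ((0 | 0)\{a} + b.0 | c.0 + (b.(0 + 0) + (0 + 0) | b.0)) | a.a.c.(0 | 0) :: =a=> u1, =b=> u2, =b=> u3, =b=> u4, =c=> u5
  u1 = ((0 | 0)\{a} + b.0 | c.0 + (b.(0 + 0) + (0 + 0) | b.0)) | a.c.(0 | 0) :: =a=> u6, =b=> u7, =b=> u8, =b=> u9, =c=> u10
  u2 = (0 + 0) | 0 | a.a.c.(0 | 0) :: =a=> u7
  u3 = (0 + 0) | a.a.c.(0 | 0) :: =a=> u8
  u4 = 0 | c.0 | a.a.c.(0 | 0) :: =a=> u9, =c=> u11
  u5 = b.0 | 0 | a.a.c.(0 | 0) :: =a=> u10, =b=> u11
  u6 = ((0 | 0)\{a} + b.0 | c.0 + (b.(0 + 0) + (0 + 0) | b.0)) | c.(0 | 0) :: =b=> u12, =b=> u13, =b=> u14, =c=> u15, =c=> u16
  u7 = (0 + 0) | 0 | a.c.(0 | 0) :: =a=> u12
  u8 = (0 + 0) | a.c.(0 | 0) :: =a=> u13
  u9 = 0 | c.0 | a.c.(0 | 0) :: =a=> u14, =c=> u17
  u10 = b.0 | 0 | a.c.(0 | 0) :: =a=> u16, =b=> u17
  u11 = 0 | 0 | a.a.c.(0 | 0) :: =a=> u17
  u12 = (0 + 0) | 0 | c.(0 | 0) :: =c=> u18
  u13 = (0 + 0) | c.(0 | 0) :: =c=> u19
  u14 = 0 | c.0 | c.(0 | 0) :: =c=> u20, =c=> u21
  u15 = ((0 | 0)\{a} + b.0 | c.0 + (b.(0 + 0) + (0 + 0) | b.0)) | (0 | 0) :: =b=> u18, =b=> u19, =b=> u21, =c=> u22
  u16 = b.0 | 0 | c.(0 | 0) :: =b=> u20, =c=> u22
  u17 = 0 | 0 | a.c.(0 | 0) :: =a=> u20
  u18 = (0 + 0) | 0 | (0 | 0) :: (no moves)
  u19 = (0 + 0) | (0 | 0) :: (no moves)
  u20 = 0 | 0 | c.(0 | 0) :: =c=> u23
  u21 = 0 | c.0 | (0 | 0) :: =c=> u23
  u22 = b.0 | 0 | (0 | 0) :: =b=> u23
  u23 = 0 | 0 | (0 | 0) :: (no moves)
Q's transition system — 18 states:
  v0 = ((0 | 0)\{a} + b.0 | c.0 + (b.(0 + 0) + (0 + 0) | b.0)) | a.a.(0 | 0) :: =a=> v1, =b=> v2, =b=> v3, =b=> v4, =c=> v5
  v1 = ((0 | 0)\{a} + b.0 | c.0 + (b.(0 + 0) + (0 + 0) | b.0)) | a.(0 | 0) :: =a=> v6, =b=> v7, =b=> v8, =b=> v9, =c=> v10
  v2 = (0 + 0) | 0 | a.a.(0 | 0) :: =a=> v7
  v3 = (0 + 0) | a.a.(0 | 0) :: =a=> v8
  v4 = 0 | c.0 | a.a.(0 | 0) :: =a=> v9, =c=> v11
  v5 = b.0 | 0 | a.a.(0 | 0) :: =a=> v10, =b=> v11
  v6 = ((0 | 0)\{a} + b.0 | c.0 + (b.(0 + 0) + (0 + 0) | b.0)) | (0 | 0) :: =b=> v12, =b=> v13, =b=> v14, =c=> v15
  v7 = (0 + 0) | 0 | a.(0 | 0) :: =a=> v13
  v8 = (0 + 0) | a.(0 | 0) :: =a=> v12
  v9 = 0 | c.0 | a.(0 | 0) :: =a=> v14, =c=> v16
  v10 = b.0 | 0 | a.(0 | 0) :: =a=> v15, =b=> v16
  v11 = 0 | 0 | a.a.(0 | 0) :: =a=> v16
  v12 = (0 + 0) | (0 | 0) :: (no moves)
  v13 = (0 + 0) | 0 | (0 | 0) :: (no moves)
  v14 = 0 | c.0 | (0 | 0) :: =c=> v17
  v15 = b.0 | 0 | (0 | 0) :: =b=> v17
  v16 = 0 | 0 | a.(0 | 0) :: =a=> v17
  v17 = 0 | 0 | (0 | 0) :: (no moves)
Run σ = ⟨aacc⟩ on P: start {u0}
  step 1 (a): {u1}
  step 2 (a): {u6}
  step 3 (c): {u15, u16}
  step 4 (c): {u22}
  P completes σ.
Run σ = ⟨aacc⟩ on Q: start {v0}
  step 1 (a): {v1}
  step 2 (a): {v6}
  step 3 (c): {v15}
  step 4 (c): no successor for Q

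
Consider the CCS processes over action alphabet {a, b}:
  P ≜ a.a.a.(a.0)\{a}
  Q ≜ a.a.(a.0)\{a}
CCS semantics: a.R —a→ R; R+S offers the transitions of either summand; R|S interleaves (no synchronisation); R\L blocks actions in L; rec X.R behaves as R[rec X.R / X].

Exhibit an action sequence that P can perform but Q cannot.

P's transition system — 4 states:
  p0 = a.a.a.(a.0)\{a} :: =a=> p1
  p1 = a.a.(a.0)\{a} :: =a=> p2
  p2 = a.(a.0)\{a} :: =a=> p3
  p3 = (a.0)\{a} :: deadlocked
Q's transition system — 3 states:
  q0 = a.a.(a.0)\{a} :: =a=> q1
  q1 = a.(a.0)\{a} :: =a=> q2
  q2 = (a.0)\{a} :: deadlocked
Trace ⟨aaa⟩ through P, begin at {p0}:
  step 1 (a): {p1}
  step 2 (a): {p2}
  step 3 (a): {p3}
  ✓ P
Trace ⟨aaa⟩ through Q, begin at {q0}:
  step 1 (a): {q1}
  step 2 (a): {q2}
  step 3 (a): ∅ (Q stuck)

aaa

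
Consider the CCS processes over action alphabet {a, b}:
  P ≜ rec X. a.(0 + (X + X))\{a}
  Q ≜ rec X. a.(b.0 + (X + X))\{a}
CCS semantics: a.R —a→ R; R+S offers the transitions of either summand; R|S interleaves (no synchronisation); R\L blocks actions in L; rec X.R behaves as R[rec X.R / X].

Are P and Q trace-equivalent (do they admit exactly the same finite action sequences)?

trace-distinct — witness ⟨ab⟩

LTS(P): 2 reachable states
  p0 = rec X. a.(0 + (X + X))\{a} :: --a--▸ p1
  p1 = (0 + ((rec X. a.(0 + (X + X))\{a}) + (rec X. a.(0 + (X + X))\{a})))\{a} :: stopped
LTS(Q): 3 reachable states
  q0 = rec X. a.(b.0 + (X + X))\{a} :: --a--▸ q1
  q1 = (b.0 + ((rec X. a.(b.0 + (X + X))\{a}) + (rec X. a.(b.0 + (X + X))\{a})))\{a} :: --b--▸ q2
  q2 = 0\{a} :: stopped
Trace ⟨ab⟩ through Q, begin at {q0}:
  after a @ step 1: {q1}
  after b @ step 2: {q2}
  — Q admits the full trace.
Trace ⟨ab⟩ through P, begin at {p0}:
  after a @ step 1: {p1}
  after b @ step 2: ∅ (P stuck)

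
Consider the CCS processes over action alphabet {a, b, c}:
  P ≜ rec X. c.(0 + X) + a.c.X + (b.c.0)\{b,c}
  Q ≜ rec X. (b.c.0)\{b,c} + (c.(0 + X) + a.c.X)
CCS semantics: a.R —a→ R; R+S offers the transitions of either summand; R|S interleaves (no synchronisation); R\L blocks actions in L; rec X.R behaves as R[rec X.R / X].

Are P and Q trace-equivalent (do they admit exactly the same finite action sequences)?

Reachable graph of P (3 states):
  s0 = rec X. c.(0 + X) + a.c.X + (b.c.0)\{b,c} | -a-> s1, -c-> s2
  s1 = c.(rec X. c.(0 + X) + a.c.X + (b.c.0)\{b,c}) | -c-> s0
  s2 = 0 + (rec X. c.(0 + X) + a.c.X + (b.c.0)\{b,c}) | -a-> s1, -c-> s2
Reachable graph of Q (3 states):
  t0 = rec X. (b.c.0)\{b,c} + (c.(0 + X) + a.c.X) | -a-> t1, -c-> t2
  t1 = c.(rec X. (b.c.0)\{b,c} + (c.(0 + X) + a.c.X)) | -c-> t0
  t2 = 0 + (rec X. (b.c.0)\{b,c} + (c.(0 + X) + a.c.X)) | -a-> t1, -c-> t2
Bisimilarity quotient blocks:
  B0 = {s0, s2, t0, t2}
  B1 = {s1, t1}
s0 ∈ B0, t0 ∈ B0 → same block
Bisimilar ⇒ trace-equivalent.

trace-equivalent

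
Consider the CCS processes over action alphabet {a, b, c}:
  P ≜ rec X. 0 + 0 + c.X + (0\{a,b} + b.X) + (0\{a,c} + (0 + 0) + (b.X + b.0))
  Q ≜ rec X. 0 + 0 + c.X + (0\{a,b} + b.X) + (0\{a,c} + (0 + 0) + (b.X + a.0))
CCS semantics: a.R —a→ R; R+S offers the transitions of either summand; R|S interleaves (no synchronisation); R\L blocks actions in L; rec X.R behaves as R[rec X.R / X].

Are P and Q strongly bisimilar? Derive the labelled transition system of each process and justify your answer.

NO

Reachable graph of P (2 states):
  p0 = rec X. 0 + 0 + c.X + (0\{a,b} + b.X) + (0\{a,c} + (0 + 0) + (b.X + b.0)) → -b-> p0, -b-> p1, -c-> p0
  p1 = 0 → deadlocked
Reachable graph of Q (2 states):
  q0 = rec X. 0 + 0 + c.X + (0\{a,b} + b.X) + (0\{a,c} + (0 + 0) + (b.X + a.0)) → -a-> q1, -b-> q0, -c-> q0
  q1 = 0 → deadlocked
Bisimilarity quotient blocks:
  B0 = {p0}
  B1 = {p1, q1}
  B2 = {q0}
p0 ∈ B0, q0 ∈ B2 → different blocks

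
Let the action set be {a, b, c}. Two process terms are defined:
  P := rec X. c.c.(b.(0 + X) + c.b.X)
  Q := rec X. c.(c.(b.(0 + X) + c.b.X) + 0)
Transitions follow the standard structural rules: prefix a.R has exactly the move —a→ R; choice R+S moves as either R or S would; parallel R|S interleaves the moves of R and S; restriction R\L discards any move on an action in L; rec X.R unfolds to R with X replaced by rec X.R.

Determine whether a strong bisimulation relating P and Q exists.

Reachable graph of P (5 states):
  m0 = rec X. c.c.(b.(0 + X) + c.b.X) | =c=> m1
  m1 = c.(b.(0 + (rec X. c.c.(b.(0 + X) + c.b.X))) + c.b.(rec X. c.c.(b.(0 + X) + c.b.X))) | =c=> m2
  m2 = b.(0 + (rec X. c.c.(b.(0 + X) + c.b.X))) + c.b.(rec X. c.c.(b.(0 + X) + c.b.X)) | =b=> m3, =c=> m4
  m3 = 0 + (rec X. c.c.(b.(0 + X) + c.b.X)) | =c=> m1
  m4 = b.(rec X. c.c.(b.(0 + X) + c.b.X)) | =b=> m0
Reachable graph of Q (5 states):
  n0 = rec X. c.(c.(b.(0 + X) + c.b.X) + 0) | =c=> n1
  n1 = c.(b.(0 + (rec X. c.(c.(b.(0 + X) + c.b.X) + 0))) + c.b.(rec X. c.(c.(b.(0 + X) + c.b.X) + 0))) + 0 | =c=> n2
  n2 = b.(0 + (rec X. c.(c.(b.(0 + X) + c.b.X) + 0))) + c.b.(rec X. c.(c.(b.(0 + X) + c.b.X) + 0)) | =b=> n3, =c=> n4
  n3 = 0 + (rec X. c.(c.(b.(0 + X) + c.b.X) + 0)) | =c=> n1
  n4 = b.(rec X. c.(c.(b.(0 + X) + c.b.X) + 0)) | =b=> n0
Partition-refinement fixed point:
  B0 = {m0, m3, n0, n3}
  B1 = {m1, n1}
  B2 = {m2, n2}
  B3 = {m4, n4}
m0 ∈ B0, n0 ∈ B0 → same block

bisimilar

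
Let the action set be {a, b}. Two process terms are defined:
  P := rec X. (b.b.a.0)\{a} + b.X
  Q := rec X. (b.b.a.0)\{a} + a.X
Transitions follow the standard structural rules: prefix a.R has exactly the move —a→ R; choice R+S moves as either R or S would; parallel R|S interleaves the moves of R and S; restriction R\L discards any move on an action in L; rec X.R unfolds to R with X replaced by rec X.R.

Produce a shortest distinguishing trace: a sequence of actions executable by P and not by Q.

bbb

P's transition system — 3 states:
  u0 = rec X. (b.b.a.0)\{a} + b.X :: —b→ u0, —b→ u1
  u1 = (b.a.0)\{a} :: —b→ u2
  u2 = (a.0)\{a} :: ·
Q's transition system — 3 states:
  v0 = rec X. (b.b.a.0)\{a} + a.X :: —a→ v0, —b→ v1
  v1 = (b.a.0)\{a} :: —b→ v2
  v2 = (a.0)\{a} :: ·
Executing bbb from P (initial set {u0}):
  [1] b ⇒ {u0, u1}
  [2] b ⇒ {u0, u1, u2}
  [3] b ⇒ {u0, u1, u2}
  — P admits the full trace.
Executing bbb from Q (initial set {v0}):
  [1] b ⇒ {v1}
  [2] b ⇒ {v2}
  [3] b ⇒ ∅ (Q stuck)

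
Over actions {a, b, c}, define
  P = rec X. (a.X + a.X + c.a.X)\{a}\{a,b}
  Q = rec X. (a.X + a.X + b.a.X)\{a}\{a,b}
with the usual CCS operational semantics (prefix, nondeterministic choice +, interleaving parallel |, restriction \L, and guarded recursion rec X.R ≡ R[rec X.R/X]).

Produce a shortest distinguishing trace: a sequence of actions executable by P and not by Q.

P's transition system — 2 states:
  p0 = rec X. (a.X + a.X + c.a.X)\{a}\{a,b} :: —c→ p1
  p1 = (a.(rec X. (a.X + a.X + c.a.X)\{a}\{a,b}))\{a}\{a,b} :: (no moves)
Q's transition system — 1 states:
  q0 = rec X. (a.X + a.X + b.a.X)\{a}\{a,b} :: (no moves)
Trace ⟨c⟩ through P, begin at {p0}:
  [1] c ⇒ {p1}
  P completes σ.
Trace ⟨c⟩ through Q, begin at {q0}:
  [1] c ⇒ no successor for Q

c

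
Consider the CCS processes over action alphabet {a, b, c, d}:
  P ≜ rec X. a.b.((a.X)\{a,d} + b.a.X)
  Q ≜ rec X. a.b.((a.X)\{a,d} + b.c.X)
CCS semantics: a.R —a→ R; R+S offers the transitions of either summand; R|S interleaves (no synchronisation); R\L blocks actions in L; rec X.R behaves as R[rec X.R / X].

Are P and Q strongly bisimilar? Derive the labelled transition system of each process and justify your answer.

not bisimilar

P's transition system — 4 states:
  m0 = rec X. a.b.((a.X)\{a,d} + b.a.X) | -a-> m1
  m1 = b.((a.(rec X. a.b.((a.X)\{a,d} + b.a.X)))\{a,d} + b.a.(rec X. a.b.((a.X)\{a,d} + b.a.X))) | -b-> m2
  m2 = (a.(rec X. a.b.((a.X)\{a,d} + b.a.X)))\{a,d} + b.a.(rec X. a.b.((a.X)\{a,d} + b.a.X)) | -b-> m3
  m3 = a.(rec X. a.b.((a.X)\{a,d} + b.a.X)) | -a-> m0
Q's transition system — 4 states:
  n0 = rec X. a.b.((a.X)\{a,d} + b.c.X) | -a-> n1
  n1 = b.((a.(rec X. a.b.((a.X)\{a,d} + b.c.X)))\{a,d} + b.c.(rec X. a.b.((a.X)\{a,d} + b.c.X))) | -b-> n2
  n2 = (a.(rec X. a.b.((a.X)\{a,d} + b.c.X)))\{a,d} + b.c.(rec X. a.b.((a.X)\{a,d} + b.c.X)) | -b-> n3
  n3 = c.(rec X. a.b.((a.X)\{a,d} + b.c.X)) | -c-> n0
Bisimilarity quotient blocks:
  B0 = {m0}
  B1 = {m1}
  B2 = {m2}
  B3 = {m3}
  B4 = {n0}
  B5 = {n1}
  B6 = {n2}
  B7 = {n3}
m0 ∈ B0, n0 ∈ B4 → different blocks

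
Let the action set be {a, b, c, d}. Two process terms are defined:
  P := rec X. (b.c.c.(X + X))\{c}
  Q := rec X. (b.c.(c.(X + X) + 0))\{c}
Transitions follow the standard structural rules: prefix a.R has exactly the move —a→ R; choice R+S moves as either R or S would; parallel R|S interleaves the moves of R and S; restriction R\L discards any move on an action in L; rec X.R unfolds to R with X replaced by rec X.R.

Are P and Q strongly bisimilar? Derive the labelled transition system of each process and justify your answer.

bisimilar

Reachable graph of P (2 states):
  m0 = rec X. (b.c.c.(X + X))\{c} has moves ··b··> m1
  m1 = (c.c.((rec X. (b.c.c.(X + X))\{c}) + (rec X. (b.c.c.(X + X))\{c})))\{c} has moves stopped
Reachable graph of Q (2 states):
  n0 = rec X. (b.c.(c.(X + X) + 0))\{c} has moves ··b··> n1
  n1 = (c.(c.((rec X. (b.c.(c.(X + X) + 0))\{c}) + (rec X. (b.c.(c.(X + X) + 0))\{c})) + 0))\{c} has moves stopped
Bisimilarity quotient blocks:
  B0 = {m0, n0}
  B1 = {m1, n1}
m0 ∈ B0, n0 ∈ B0 → same block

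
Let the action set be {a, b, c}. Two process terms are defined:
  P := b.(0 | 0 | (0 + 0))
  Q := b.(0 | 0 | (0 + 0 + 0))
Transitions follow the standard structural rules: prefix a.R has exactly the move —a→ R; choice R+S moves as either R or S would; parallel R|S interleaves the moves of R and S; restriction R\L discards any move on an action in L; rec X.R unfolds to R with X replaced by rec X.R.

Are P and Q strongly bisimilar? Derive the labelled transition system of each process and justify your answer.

P ~ Q

Reachable graph of P (2 states):
  u0 = b.(0 | 0 | (0 + 0)) → =b=> u1
  u1 = 0 | 0 | (0 + 0) → ·
Reachable graph of Q (2 states):
  v0 = b.(0 | 0 | (0 + 0 + 0)) → =b=> v1
  v1 = 0 | 0 | (0 + 0 + 0) → ·
Coarsest stable partition (strong bisimilarity classes):
  B0 = {u0, v0}
  B1 = {u1, v1}
u0 ∈ B0, v0 ∈ B0 → same block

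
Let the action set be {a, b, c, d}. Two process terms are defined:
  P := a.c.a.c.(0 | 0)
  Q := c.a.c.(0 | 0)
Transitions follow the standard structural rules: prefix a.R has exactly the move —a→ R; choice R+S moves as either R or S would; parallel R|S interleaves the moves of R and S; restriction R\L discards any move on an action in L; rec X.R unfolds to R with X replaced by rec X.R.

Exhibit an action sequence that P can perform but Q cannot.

a

LTS(P): 5 reachable states
  p0 = a.c.a.c.(0 | 0) → ··a··> p1
  p1 = c.a.c.(0 | 0) → ··c··> p2
  p2 = a.c.(0 | 0) → ··a··> p3
  p3 = c.(0 | 0) → ··c··> p4
  p4 = 0 | 0 → (no moves)
LTS(Q): 4 reachable states
  q0 = c.a.c.(0 | 0) → ··c··> q1
  q1 = a.c.(0 | 0) → ··a··> q2
  q2 = c.(0 | 0) → ··c··> q3
  q3 = 0 | 0 → (no moves)
Trace ⟨a⟩ through P, begin at {p0}:
  after a @ step 1: {p1}
  P completes σ.
Trace ⟨a⟩ through Q, begin at {q0}:
  after a @ step 1: ∅  — Q cannot continue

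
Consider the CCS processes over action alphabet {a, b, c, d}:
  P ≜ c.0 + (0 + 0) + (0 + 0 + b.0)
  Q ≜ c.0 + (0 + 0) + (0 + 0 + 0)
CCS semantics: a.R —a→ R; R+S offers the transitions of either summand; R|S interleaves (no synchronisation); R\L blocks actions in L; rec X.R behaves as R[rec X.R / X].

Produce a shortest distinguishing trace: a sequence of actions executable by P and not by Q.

b

P's transition system — 2 states:
  s0 = c.0 + (0 + 0) + (0 + 0 + b.0) | -b-> s1, -c-> s1
  s1 = 0 | deadlocked
Q's transition system — 2 states:
  t0 = c.0 + (0 + 0) + (0 + 0 + 0) | -c-> t1
  t1 = 0 | deadlocked
Trace ⟨b⟩ through P, begin at {s0}:
  [1] b ⇒ {s1}
  ✓ P
Trace ⟨b⟩ through Q, begin at {t0}:
  [1] b ⇒ ∅ (Q stuck)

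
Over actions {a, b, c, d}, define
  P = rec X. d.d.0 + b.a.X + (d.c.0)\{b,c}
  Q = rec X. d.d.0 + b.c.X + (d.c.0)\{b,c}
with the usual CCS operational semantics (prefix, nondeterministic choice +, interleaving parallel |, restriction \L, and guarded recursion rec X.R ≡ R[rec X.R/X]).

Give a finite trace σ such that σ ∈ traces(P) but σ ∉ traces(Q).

ba

Reachable graph of P (5 states):
  m0 = rec X. d.d.0 + b.a.X + (d.c.0)\{b,c} → -b-> m1, -d-> m2, -d-> m3
  m1 = a.(rec X. d.d.0 + b.a.X + (d.c.0)\{b,c}) → -a-> m0
  m2 = (c.0)\{b,c} → ∅
  m3 = d.0 → -d-> m4
  m4 = 0 → ∅
Reachable graph of Q (5 states):
  n0 = rec X. d.d.0 + b.c.X + (d.c.0)\{b,c} → -b-> n1, -d-> n2, -d-> n3
  n1 = c.(rec X. d.d.0 + b.c.X + (d.c.0)\{b,c}) → -c-> n0
  n2 = (c.0)\{b,c} → ∅
  n3 = d.0 → -d-> n4
  n4 = 0 → ∅
Trace ⟨ba⟩ through P, begin at {m0}:
  step 1 (b): {m1}
  step 2 (a): {m0}
  ✓ P
Trace ⟨ba⟩ through Q, begin at {n0}:
  step 1 (b): {n1}
  step 2 (a): ∅ (Q stuck)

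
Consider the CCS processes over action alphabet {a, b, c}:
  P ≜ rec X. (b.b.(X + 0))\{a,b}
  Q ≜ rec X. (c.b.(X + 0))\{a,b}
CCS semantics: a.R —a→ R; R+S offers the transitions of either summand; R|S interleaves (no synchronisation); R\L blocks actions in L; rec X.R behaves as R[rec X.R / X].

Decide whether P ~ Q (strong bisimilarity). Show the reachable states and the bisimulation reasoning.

LTS(P): 1 reachable states
  p0 = rec X. (b.b.(X + 0))\{a,b} has moves ∅
LTS(Q): 2 reachable states
  q0 = rec X. (c.b.(X + 0))\{a,b} has moves =c=> q1
  q1 = (b.((rec X. (c.b.(X + 0))\{a,b}) + 0))\{a,b} has moves ∅
Coarsest stable partition (strong bisimilarity classes):
  B0 = {p0, q1}
  B1 = {q0}
p0 ∈ B0, q0 ∈ B1 → different blocks

not bisimilar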